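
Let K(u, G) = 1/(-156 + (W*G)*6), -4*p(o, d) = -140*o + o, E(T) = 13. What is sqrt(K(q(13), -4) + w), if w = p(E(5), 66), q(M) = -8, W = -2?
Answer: sqrt(36591)/9 ≈ 21.254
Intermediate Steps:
p(o, d) = 139*o/4 (p(o, d) = -(-140*o + o)/4 = -(-139)*o/4 = 139*o/4)
K(u, G) = 1/(-156 - 12*G) (K(u, G) = 1/(-156 - 2*G*6) = 1/(-156 - 12*G))
w = 1807/4 (w = (139/4)*13 = 1807/4 ≈ 451.75)
sqrt(K(q(13), -4) + w) = sqrt(1/(12*(-13 - 1*(-4))) + 1807/4) = sqrt(1/(12*(-13 + 4)) + 1807/4) = sqrt((1/12)/(-9) + 1807/4) = sqrt((1/12)*(-1/9) + 1807/4) = sqrt(-1/108 + 1807/4) = sqrt(12197/27) = sqrt(36591)/9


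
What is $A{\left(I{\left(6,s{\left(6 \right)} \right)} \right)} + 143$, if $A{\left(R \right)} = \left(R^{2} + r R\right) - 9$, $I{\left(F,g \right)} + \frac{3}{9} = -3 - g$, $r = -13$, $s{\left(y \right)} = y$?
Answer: $\frac{3082}{9} \approx 342.44$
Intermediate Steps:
$I{\left(F,g \right)} = - \frac{10}{3} - g$ ($I{\left(F,g \right)} = - \frac{1}{3} - \left(3 + g\right) = - \frac{10}{3} - g$)
$A{\left(R \right)} = -9 + R^{2} - 13 R$ ($A{\left(R \right)} = \left(R^{2} - 13 R\right) - 9 = -9 + R^{2} - 13 R$)
$A{\left(I{\left(6,s{\left(6 \right)} \right)} \right)} + 143 = \left(-9 + \left(- \frac{10}{3} - 6\right)^{2} - 13 \left(- \frac{10}{3} - 6\right)\right) + 143 = \left(-9 + \left(- \frac{28}{3}\right)^{2} - - \frac{364}{3}\right) + 143 = \left(-9 + \frac{784}{9} + \frac{364}{3}\right) + 143 = \frac{1795}{9} + 143 = \frac{3082}{9}$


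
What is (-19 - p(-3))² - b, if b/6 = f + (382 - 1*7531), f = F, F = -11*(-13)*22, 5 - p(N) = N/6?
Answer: 98473/4 ≈ 24618.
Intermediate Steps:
p(N) = 5 - N/6
F = 3146 (F = 143*22 = 3146)
f = 3146
b = -24018 (b = 6*(3146 + (382 - 1*7531)) = 6*(3146 + (382 - 7531)) = 6*(3146 - 7149) = 6*(-4003) = -24018)
(-19 - p(-3))² - b = (-19 - (5 - ⅙*(-3)))² - 1*(-24018) = (-19 - (5 + ½))² + 24018 = (-19 - 1*11/2)² + 24018 = (-19 - 11/2)² + 24018 = (-49/2)² + 24018 = 2401/4 + 24018 = 98473/4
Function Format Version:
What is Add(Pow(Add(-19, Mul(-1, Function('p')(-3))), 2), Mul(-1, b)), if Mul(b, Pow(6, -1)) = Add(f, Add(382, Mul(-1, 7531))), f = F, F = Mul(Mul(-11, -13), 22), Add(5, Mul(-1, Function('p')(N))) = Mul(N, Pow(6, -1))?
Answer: Rational(98473, 4) ≈ 24618.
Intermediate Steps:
Function('p')(N) = Add(5, Mul(Rational(-1, 6), N)) (Function('p')(N) = Add(5, Mul(-1, Mul(N, Pow(6, -1)))) = Add(5, Mul(-1, Mul(N, Rational(1, 6)))) = Add(5, Mul(-1, Mul(Rational(1, 6), N))) = Add(5, Mul(Rational(-1, 6), N)))
F = 3146 (F = Mul(143, 22) = 3146)
f = 3146
b = -24018 (b = Mul(6, Add(3146, Add(382, Mul(-1, 7531)))) = Mul(6, Add(3146, Add(382, -7531))) = Mul(6, Add(3146, -7149)) = Mul(6, -4003) = -24018)
Add(Pow(Add(-19, Mul(-1, Function('p')(-3))), 2), Mul(-1, b)) = Add(Pow(Add(-19, Mul(-1, Add(5, Mul(Rational(-1, 6), -3)))), 2), Mul(-1, -24018)) = Add(Pow(Add(-19, Mul(-1, Add(5, Rational(1, 2)))), 2), 24018) = Add(Pow(Add(-19, Mul(-1, Rational(11, 2))), 2), 24018) = Add(Pow(Add(-19, Rational(-11, 2)), 2), 24018) = Add(Pow(Rational(-49, 2), 2), 24018) = Add(Rational(2401, 4), 24018) = Rational(98473, 4)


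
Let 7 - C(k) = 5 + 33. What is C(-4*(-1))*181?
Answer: -5611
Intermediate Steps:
C(k) = -31 (C(k) = 7 - (5 + 33) = 7 - 1*38 = 7 - 38 = -31)
C(-4*(-1))*181 = -31*181 = -5611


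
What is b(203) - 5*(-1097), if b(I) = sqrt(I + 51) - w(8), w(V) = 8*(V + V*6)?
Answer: 5037 + sqrt(254) ≈ 5052.9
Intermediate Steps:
w(V) = 56*V (w(V) = 8*(V + 6*V) = 8*(7*V) = 56*V)
b(I) = -448 + sqrt(51 + I) (b(I) = sqrt(I + 51) - 56*8 = sqrt(51 + I) - 1*448 = sqrt(51 + I) - 448 = -448 + sqrt(51 + I))
b(203) - 5*(-1097) = (-448 + sqrt(51 + 203)) - 5*(-1097) = (-448 + sqrt(254)) + 5485 = 5037 + sqrt(254)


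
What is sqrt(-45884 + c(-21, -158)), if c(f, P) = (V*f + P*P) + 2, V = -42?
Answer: 2*I*sqrt(5009) ≈ 141.55*I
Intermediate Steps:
c(f, P) = 2 + P**2 - 42*f (c(f, P) = (-42*f + P*P) + 2 = (-42*f + P**2) + 2 = (P**2 - 42*f) + 2 = 2 + P**2 - 42*f)
sqrt(-45884 + c(-21, -158)) = sqrt(-45884 + (2 + (-158)**2 - 42*(-21))) = sqrt(-45884 + (2 + 24964 + 882)) = sqrt(-45884 + 25848) = sqrt(-20036) = 2*I*sqrt(5009)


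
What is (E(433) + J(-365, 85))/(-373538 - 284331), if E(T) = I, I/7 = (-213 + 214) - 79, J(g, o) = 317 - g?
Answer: -136/657869 ≈ -0.00020673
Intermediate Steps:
I = -546 (I = 7*((-213 + 214) - 79) = 7*(1 - 79) = 7*(-78) = -546)
E(T) = -546
(E(433) + J(-365, 85))/(-373538 - 284331) = (-546 + (317 - 1*(-365)))/(-373538 - 284331) = (-546 + (317 + 365))/(-657869) = (-546 + 682)*(-1/657869) = 136*(-1/657869) = -136/657869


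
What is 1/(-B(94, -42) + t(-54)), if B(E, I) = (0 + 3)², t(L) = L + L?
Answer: -1/117 ≈ -0.0085470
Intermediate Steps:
t(L) = 2*L
B(E, I) = 9 (B(E, I) = 3² = 9)
1/(-B(94, -42) + t(-54)) = 1/(-1*9 + 2*(-54)) = 1/(-9 - 108) = 1/(-117) = -1/117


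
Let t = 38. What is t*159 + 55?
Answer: 6097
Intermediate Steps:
t*159 + 55 = 38*159 + 55 = 6042 + 55 = 6097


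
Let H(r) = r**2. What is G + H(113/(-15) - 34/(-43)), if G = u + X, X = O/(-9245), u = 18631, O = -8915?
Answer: 7770276751/416025 ≈ 18677.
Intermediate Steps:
X = 1783/1849 (X = -8915/(-9245) = -8915*(-1/9245) = 1783/1849 ≈ 0.96430)
G = 34450502/1849 (G = 18631 + 1783/1849 = 34450502/1849 ≈ 18632.)
G + H(113/(-15) - 34/(-43)) = 34450502/1849 + (113/(-15) - 34/(-43))**2 = 34450502/1849 + (113*(-1/15) - 34*(-1/43))**2 = 34450502/1849 + (-113/15 + 34/43)**2 = 34450502/1849 + (-4349/645)**2 = 34450502/1849 + 18913801/416025 = 7770276751/416025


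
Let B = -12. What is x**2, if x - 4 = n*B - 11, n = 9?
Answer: 13225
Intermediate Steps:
x = -115 (x = 4 + (9*(-12) - 11) = 4 + (-108 - 11) = 4 - 119 = -115)
x**2 = (-115)**2 = 13225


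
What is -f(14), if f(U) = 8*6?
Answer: -48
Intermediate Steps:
f(U) = 48
-f(14) = -1*48 = -48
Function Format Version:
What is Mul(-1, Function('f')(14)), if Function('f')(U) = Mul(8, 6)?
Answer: -48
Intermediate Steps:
Function('f')(U) = 48
Mul(-1, Function('f')(14)) = Mul(-1, 48) = -48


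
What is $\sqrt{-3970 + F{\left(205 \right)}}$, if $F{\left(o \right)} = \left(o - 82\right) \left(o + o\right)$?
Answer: $2 \sqrt{11615} \approx 215.55$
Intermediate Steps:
$F{\left(o \right)} = 2 o \left(-82 + o\right)$ ($F{\left(o \right)} = \left(-82 + o\right) 2 o = 2 o \left(-82 + o\right)$)
$\sqrt{-3970 + F{\left(205 \right)}} = \sqrt{-3970 + 2 \cdot 205 \left(-82 + 205\right)} = \sqrt{-3970 + 2 \cdot 205 \cdot 123} = \sqrt{-3970 + 50430} = \sqrt{46460} = 2 \sqrt{11615}$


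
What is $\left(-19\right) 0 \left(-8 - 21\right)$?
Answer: $0$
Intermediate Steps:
$\left(-19\right) 0 \left(-8 - 21\right) = 0 \left(-29\right) = 0$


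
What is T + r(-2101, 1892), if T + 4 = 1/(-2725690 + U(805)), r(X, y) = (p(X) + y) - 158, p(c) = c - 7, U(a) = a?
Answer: -1030006531/2724885 ≈ -378.00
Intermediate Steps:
p(c) = -7 + c
r(X, y) = -165 + X + y (r(X, y) = ((-7 + X) + y) - 158 = (-7 + X + y) - 158 = -165 + X + y)
T = -10899541/2724885 (T = -4 + 1/(-2725690 + 805) = -4 + 1/(-2724885) = -4 - 1/2724885 = -10899541/2724885 ≈ -4.0000)
T + r(-2101, 1892) = -10899541/2724885 + (-165 - 2101 + 1892) = -10899541/2724885 - 374 = -1030006531/2724885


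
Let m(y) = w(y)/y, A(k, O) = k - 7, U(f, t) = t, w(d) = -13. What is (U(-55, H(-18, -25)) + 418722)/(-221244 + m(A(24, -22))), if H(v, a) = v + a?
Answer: -7117543/3761161 ≈ -1.8924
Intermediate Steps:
H(v, a) = a + v
A(k, O) = -7 + k
m(y) = -13/y
(U(-55, H(-18, -25)) + 418722)/(-221244 + m(A(24, -22))) = ((-25 - 18) + 418722)/(-221244 - 13/(-7 + 24)) = (-43 + 418722)/(-221244 - 13/17) = 418679/(-221244 - 13*1/17) = 418679/(-221244 - 13/17) = 418679/(-3761161/17) = 418679*(-17/3761161) = -7117543/3761161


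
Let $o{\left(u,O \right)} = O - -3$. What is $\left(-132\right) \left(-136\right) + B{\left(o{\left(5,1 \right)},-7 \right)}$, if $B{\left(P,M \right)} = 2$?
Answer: $17954$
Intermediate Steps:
$o{\left(u,O \right)} = 3 + O$ ($o{\left(u,O \right)} = O + 3 = 3 + O$)
$\left(-132\right) \left(-136\right) + B{\left(o{\left(5,1 \right)},-7 \right)} = \left(-132\right) \left(-136\right) + 2 = 17952 + 2 = 17954$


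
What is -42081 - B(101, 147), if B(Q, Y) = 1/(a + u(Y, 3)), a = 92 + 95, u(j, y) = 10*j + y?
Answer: -69854461/1660 ≈ -42081.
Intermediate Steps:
u(j, y) = y + 10*j
a = 187
B(Q, Y) = 1/(190 + 10*Y) (B(Q, Y) = 1/(187 + (3 + 10*Y)) = 1/(190 + 10*Y))
-42081 - B(101, 147) = -42081 - 1/(10*(19 + 147)) = -42081 - 1/(10*166) = -42081 - 1*1/1660 = -42081 - 1/1660 = -69854461/1660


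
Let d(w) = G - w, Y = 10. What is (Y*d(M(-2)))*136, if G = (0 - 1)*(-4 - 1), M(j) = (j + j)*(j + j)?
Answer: -14960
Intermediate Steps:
M(j) = 4*j² (M(j) = (2*j)*(2*j) = 4*j²)
G = 5 (G = -1*(-5) = 5)
d(w) = 5 - w
(Y*d(M(-2)))*136 = (10*(5 - 4*(-2)²))*136 = (10*(5 - 4*4))*136 = (10*(5 - 1*16))*136 = (10*(5 - 16))*136 = (10*(-11))*136 = -110*136 = -14960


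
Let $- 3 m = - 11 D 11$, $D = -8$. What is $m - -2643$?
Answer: $\frac{6961}{3} \approx 2320.3$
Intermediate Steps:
$m = - \frac{968}{3}$ ($m = - \frac{\left(-11\right) \left(-8\right) 11}{3} = - \frac{88 \cdot 11}{3} = \left(- \frac{1}{3}\right) 968 = - \frac{968}{3} \approx -322.67$)
$m - -2643 = - \frac{968}{3} - -2643 = - \frac{968}{3} + 2643 = \frac{6961}{3}$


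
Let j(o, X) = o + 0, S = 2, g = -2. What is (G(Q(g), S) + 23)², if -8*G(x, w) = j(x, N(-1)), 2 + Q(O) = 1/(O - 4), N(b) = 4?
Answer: 1247689/2304 ≈ 541.53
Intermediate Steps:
Q(O) = -2 + 1/(-4 + O) (Q(O) = -2 + 1/(O - 4) = -2 + 1/(-4 + O))
j(o, X) = o
G(x, w) = -x/8
(G(Q(g), S) + 23)² = (-(9 - 2*(-2))/(8*(-4 - 2)) + 23)² = (-(9 + 4)/(8*(-6)) + 23)² = (-(-1)*13/48 + 23)² = (-⅛*(-13/6) + 23)² = (13/48 + 23)² = (1117/48)² = 1247689/2304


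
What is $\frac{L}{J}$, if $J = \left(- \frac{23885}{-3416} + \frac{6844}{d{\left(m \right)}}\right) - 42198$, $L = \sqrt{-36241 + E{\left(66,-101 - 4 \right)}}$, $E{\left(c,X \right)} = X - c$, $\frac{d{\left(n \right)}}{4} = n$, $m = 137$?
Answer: $- \frac{935984 i \sqrt{9103}}{19739209395} \approx - 0.0045241 i$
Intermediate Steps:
$d{\left(n \right)} = 4 n$
$L = 2 i \sqrt{9103}$ ($L = \sqrt{-36241 - 171} = \sqrt{-36412} = 2 i \sqrt{9103} \approx 190.82 i$)
$J = - \frac{19739209395}{467992}$ ($J = \left(- \frac{23885}{-3416} + \frac{6844}{4 \cdot 137}\right) - 42198 = \left(\left(-23885\right) \left(- \frac{1}{3416}\right) + \frac{6844}{548}\right) - 42198 = \left(\frac{23885}{3416} + 6844 \cdot \frac{1}{548}\right) - 42198 = \left(\frac{23885}{3416} + \frac{1711}{137}\right) - 42198 = \frac{9117021}{467992} - 42198 = - \frac{19739209395}{467992} \approx -42179.0$)
$\frac{L}{J} = \frac{2 i \sqrt{9103}}{- \frac{19739209395}{467992}} = 2 i \sqrt{9103} \left(- \frac{467992}{19739209395}\right) = - \frac{935984 i \sqrt{9103}}{19739209395}$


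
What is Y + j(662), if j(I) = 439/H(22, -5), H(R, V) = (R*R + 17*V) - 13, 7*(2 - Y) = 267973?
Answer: -103429101/2702 ≈ -38279.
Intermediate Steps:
Y = -267959/7 (Y = 2 - ⅐*267973 = 2 - 267973/7 = -267959/7 ≈ -38280.)
H(R, V) = -13 + R² + 17*V (H(R, V) = (R² + 17*V) - 13 = -13 + R² + 17*V)
j(I) = 439/386 (j(I) = 439/(-13 + 22² + 17*(-5)) = 439/(-13 + 484 - 85) = 439/386)
Y + j(662) = -267959/7 + 439/386 = -103429101/2702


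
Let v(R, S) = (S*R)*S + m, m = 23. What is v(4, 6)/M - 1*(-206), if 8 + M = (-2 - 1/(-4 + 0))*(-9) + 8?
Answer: 13646/63 ≈ 216.60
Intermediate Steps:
v(R, S) = 23 + R*S² (v(R, S) = (S*R)*S + 23 = (R*S)*S + 23 = R*S² + 23 = 23 + R*S²)
M = 63/4 (M = -8 + ((-2 - 1/(-4 + 0))*(-9) + 8) = -8 + ((-2 - 1/(-4))*(-9) + 8) = -8 + ((-2 - ¼*(-1))*(-9) + 8) = -8 + ((-2 + ¼)*(-9) + 8) = -8 + (-7/4*(-9) + 8) = -8 + (63/4 + 8) = -8 + 95/4 = 63/4 ≈ 15.750)
v(4, 6)/M - 1*(-206) = (23 + 4*6²)/(63/4) - 1*(-206) = (23 + 4*36)*(4/63) + 206 = (23 + 144)*(4/63) + 206 = 167*(4/63) + 206 = 668/63 + 206 = 13646/63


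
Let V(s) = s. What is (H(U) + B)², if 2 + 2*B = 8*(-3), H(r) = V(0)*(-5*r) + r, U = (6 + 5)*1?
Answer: 4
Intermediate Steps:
U = 11 (U = 11*1 = 11)
H(r) = r (H(r) = 0*(-5*r) + r = 0 + r = r)
B = -13 (B = -1 + (8*(-3))/2 = -1 + (½)*(-24) = -1 - 12 = -13)
(H(U) + B)² = (11 - 13)² = (-2)² = 4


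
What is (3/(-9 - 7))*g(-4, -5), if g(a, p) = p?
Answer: 15/16 ≈ 0.93750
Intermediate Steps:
(3/(-9 - 7))*g(-4, -5) = (3/(-9 - 7))*(-5) = (3/(-16))*(-5) = -1/16*3*(-5) = -3/16*(-5) = 15/16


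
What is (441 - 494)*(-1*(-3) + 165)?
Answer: -8904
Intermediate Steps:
(441 - 494)*(-1*(-3) + 165) = -53*(3 + 165) = -53*168 = -8904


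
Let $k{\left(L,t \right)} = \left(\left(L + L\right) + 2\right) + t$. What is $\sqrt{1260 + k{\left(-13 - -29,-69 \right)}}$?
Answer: $35$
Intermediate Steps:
$k{\left(L,t \right)} = 2 + t + 2 L$ ($k{\left(L,t \right)} = \left(2 L + 2\right) + t = \left(2 + 2 L\right) + t = 2 + t + 2 L$)
$\sqrt{1260 + k{\left(-13 - -29,-69 \right)}} = \sqrt{1260 + \left(2 - 69 + 2 \left(-13 - -29\right)\right)} = \sqrt{1260 + \left(2 - 69 + 2 \left(-13 + 29\right)\right)} = \sqrt{1260 + \left(2 - 69 + 2 \cdot 16\right)} = \sqrt{1260 + \left(2 - 69 + 32\right)} = \sqrt{1260 - 35} = \sqrt{1225} = 35$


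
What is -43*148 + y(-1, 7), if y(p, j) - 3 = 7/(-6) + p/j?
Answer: -267217/42 ≈ -6362.3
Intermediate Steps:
y(p, j) = 11/6 + p/j (y(p, j) = 3 + (7/(-6) + p/j) = 3 + (7*(-1/6) + p/j) = 3 + (-7/6 + p/j) = 11/6 + p/j)
-43*148 + y(-1, 7) = -43*148 + (11/6 - 1/7) = -6364 + (11/6 - 1*1/7) = -6364 + (11/6 - 1/7) = -6364 + 71/42 = -267217/42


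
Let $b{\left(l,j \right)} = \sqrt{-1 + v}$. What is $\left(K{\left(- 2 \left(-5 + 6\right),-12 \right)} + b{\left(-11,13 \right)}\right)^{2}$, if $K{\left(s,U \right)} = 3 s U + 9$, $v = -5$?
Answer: $\left(81 + i \sqrt{6}\right)^{2} \approx 6555.0 + 396.82 i$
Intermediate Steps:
$K{\left(s,U \right)} = 9 + 3 U s$ ($K{\left(s,U \right)} = 3 U s + 9 = 9 + 3 U s$)
$b{\left(l,j \right)} = i \sqrt{6}$ ($b{\left(l,j \right)} = \sqrt{-1 - 5} = \sqrt{-6} = i \sqrt{6}$)
$\left(K{\left(- 2 \left(-5 + 6\right),-12 \right)} + b{\left(-11,13 \right)}\right)^{2} = \left(\left(9 + 3 \left(-12\right) \left(- 2 \left(-5 + 6\right)\right)\right) + i \sqrt{6}\right)^{2} = \left(\left(9 + 3 \left(-12\right) \left(\left(-2\right) 1\right)\right) + i \sqrt{6}\right)^{2} = \left(\left(9 + 3 \left(-12\right) \left(-2\right)\right) + i \sqrt{6}\right)^{2} = \left(\left(9 + 72\right) + i \sqrt{6}\right)^{2} = \left(81 + i \sqrt{6}\right)^{2}$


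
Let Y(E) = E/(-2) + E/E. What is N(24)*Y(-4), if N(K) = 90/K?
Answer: 45/4 ≈ 11.250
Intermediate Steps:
Y(E) = 1 - E/2 (Y(E) = E*(-½) + 1 = -E/2 + 1 = 1 - E/2)
N(24)*Y(-4) = (90/24)*(1 - ½*(-4)) = (90*(1/24))*(1 + 2) = (15/4)*3 = 45/4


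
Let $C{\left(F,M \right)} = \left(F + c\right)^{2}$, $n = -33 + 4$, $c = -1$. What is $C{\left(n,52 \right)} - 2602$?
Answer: $-1702$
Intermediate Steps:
$n = -29$
$C{\left(F,M \right)} = \left(-1 + F\right)^{2}$ ($C{\left(F,M \right)} = \left(F - 1\right)^{2} = \left(-1 + F\right)^{2}$)
$C{\left(n,52 \right)} - 2602 = \left(-1 - 29\right)^{2} - 2602 = \left(-30\right)^{2} - 2602 = 900 - 2602 = -1702$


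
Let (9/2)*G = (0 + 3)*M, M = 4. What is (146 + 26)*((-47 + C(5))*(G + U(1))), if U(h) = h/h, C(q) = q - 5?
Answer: -88924/3 ≈ -29641.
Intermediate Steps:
C(q) = -5 + q
U(h) = 1
G = 8/3 (G = 2*((0 + 3)*4)/9 = 2*(3*4)/9 = (2/9)*12 = 8/3 ≈ 2.6667)
(146 + 26)*((-47 + C(5))*(G + U(1))) = (146 + 26)*((-47 + (-5 + 5))*(8/3 + 1)) = 172*((-47 + 0)*(11/3)) = 172*(-47*11/3) = 172*(-517/3) = -88924/3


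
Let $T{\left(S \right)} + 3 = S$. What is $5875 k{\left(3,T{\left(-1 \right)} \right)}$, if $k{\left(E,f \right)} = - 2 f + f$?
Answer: $23500$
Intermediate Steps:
$T{\left(S \right)} = -3 + S$
$k{\left(E,f \right)} = - f$
$5875 k{\left(3,T{\left(-1 \right)} \right)} = 5875 \left(- (-3 - 1)\right) = 5875 \left(\left(-1\right) \left(-4\right)\right) = 5875 \cdot 4 = 23500$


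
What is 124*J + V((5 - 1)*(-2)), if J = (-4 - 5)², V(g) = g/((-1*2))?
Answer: 10048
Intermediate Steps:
V(g) = -g/2 (V(g) = g/(-2) = g*(-½) = -g/2)
J = 81 (J = (-9)² = 81)
124*J + V((5 - 1)*(-2)) = 124*81 - (5 - 1)*(-2)/2 = 10044 - 2*(-2) = 10044 - ½*(-8) = 10044 + 4 = 10048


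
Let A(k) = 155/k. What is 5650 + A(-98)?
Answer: 553545/98 ≈ 5648.4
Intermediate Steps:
5650 + A(-98) = 5650 + 155/(-98) = 5650 + 155*(-1/98) = 5650 - 155/98 = 553545/98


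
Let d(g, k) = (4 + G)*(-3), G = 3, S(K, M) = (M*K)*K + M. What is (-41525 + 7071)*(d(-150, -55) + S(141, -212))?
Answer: 145223782270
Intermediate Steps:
S(K, M) = M + M*K² (S(K, M) = (K*M)*K + M = M*K² + M = M + M*K²)
d(g, k) = -21 (d(g, k) = (4 + 3)*(-3) = 7*(-3) = -21)
(-41525 + 7071)*(d(-150, -55) + S(141, -212)) = (-41525 + 7071)*(-21 - 212*(1 + 141²)) = -34454*(-21 - 212*(1 + 19881)) = -34454*(-21 - 212*19882) = -34454*(-21 - 4214984) = -34454*(-4215005) = 145223782270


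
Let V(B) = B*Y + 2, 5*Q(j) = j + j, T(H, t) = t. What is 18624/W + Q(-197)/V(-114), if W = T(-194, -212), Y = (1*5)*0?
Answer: -33721/265 ≈ -127.25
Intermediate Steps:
Q(j) = 2*j/5 (Q(j) = (j + j)/5 = (2*j)/5 = 2*j/5)
Y = 0 (Y = 5*0 = 0)
V(B) = 2 (V(B) = B*0 + 2 = 0 + 2 = 2)
W = -212
18624/W + Q(-197)/V(-114) = 18624/(-212) + ((⅖)*(-197))/2 = 18624*(-1/212) - 394/5*½ = -4656/53 - 197/5 = -33721/265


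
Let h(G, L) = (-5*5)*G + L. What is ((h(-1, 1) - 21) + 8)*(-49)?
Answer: -637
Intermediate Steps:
h(G, L) = L - 25*G (h(G, L) = -25*G + L = L - 25*G)
((h(-1, 1) - 21) + 8)*(-49) = (((1 - 25*(-1)) - 21) + 8)*(-49) = (((1 + 25) - 21) + 8)*(-49) = ((26 - 21) + 8)*(-49) = (5 + 8)*(-49) = 13*(-49) = -637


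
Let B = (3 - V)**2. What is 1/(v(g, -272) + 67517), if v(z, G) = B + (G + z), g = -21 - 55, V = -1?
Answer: 1/67185 ≈ 1.4884e-5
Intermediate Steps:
g = -76
B = 16 (B = (3 - 1*(-1))**2 = (3 + 1)**2 = 4**2 = 16)
v(z, G) = 16 + G + z (v(z, G) = 16 + (G + z) = 16 + G + z)
1/(v(g, -272) + 67517) = 1/((16 - 272 - 76) + 67517) = 1/(-332 + 67517) = 1/67185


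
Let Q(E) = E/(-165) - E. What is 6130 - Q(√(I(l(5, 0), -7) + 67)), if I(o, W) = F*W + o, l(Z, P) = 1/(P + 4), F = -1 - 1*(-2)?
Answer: 6130 + 83*√241/165 ≈ 6137.8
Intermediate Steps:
F = 1 (F = -1 + 2 = 1)
l(Z, P) = 1/(4 + P)
I(o, W) = W + o (I(o, W) = 1*W + o = W + o)
Q(E) = -166*E/165 (Q(E) = E*(-1/165) - E = -E/165 - E = -166*E/165)
6130 - Q(√(I(l(5, 0), -7) + 67)) = 6130 - (-166)*√((-7 + 1/(4 + 0)) + 67)/165 = 6130 - (-166)*√((-7 + 1/4) + 67)/165 = 6130 - (-166)*√((-7 + ¼) + 67)/165 = 6130 - (-166)*√(-27/4 + 67)/165 = 6130 - (-166)*√(241/4)/165 = 6130 - (-166)*√241/2/165 = 6130 - (-83)*√241/165 = 6130 + 83*√241/165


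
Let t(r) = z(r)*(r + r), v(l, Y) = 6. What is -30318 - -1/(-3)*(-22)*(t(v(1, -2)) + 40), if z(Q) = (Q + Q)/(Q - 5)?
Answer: -86906/3 ≈ -28969.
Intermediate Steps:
z(Q) = 2*Q/(-5 + Q) (z(Q) = (2*Q)/(-5 + Q) = 2*Q/(-5 + Q))
t(r) = 4*r²/(-5 + r) (t(r) = (2*r/(-5 + r))*(r + r) = (2*r/(-5 + r))*(2*r) = 4*r²/(-5 + r))
-30318 - -1/(-3)*(-22)*(t(v(1, -2)) + 40) = -30318 - -1/(-3)*(-22)*(4*6²/(-5 + 6) + 40) = -30318 - -1*(-⅓)*(-22)*(4*36/1 + 40) = -30318 - (⅓)*(-22)*(4*36*1 + 40) = -30318 - (-22)*(144 + 40)/3 = -30318 - (-22)*184/3 = -30318 - 1*(-4048/3) = -30318 + 4048/3 = -86906/3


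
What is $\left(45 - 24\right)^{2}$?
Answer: $441$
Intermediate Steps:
$\left(45 - 24\right)^{2} = 21^{2} = 441$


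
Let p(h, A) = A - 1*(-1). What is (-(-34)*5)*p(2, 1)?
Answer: 340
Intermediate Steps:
p(h, A) = 1 + A (p(h, A) = A + 1 = 1 + A)
(-(-34)*5)*p(2, 1) = (-(-34)*5)*(1 + 1) = -34*(-5)*2 = 170*2 = 340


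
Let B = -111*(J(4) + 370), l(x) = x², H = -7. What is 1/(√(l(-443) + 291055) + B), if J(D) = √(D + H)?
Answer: 1/(-41070 + 2*√121826 - 111*I*√3) ≈ -2.4769e-5 + 1.18e-7*I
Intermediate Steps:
J(D) = √(-7 + D) (J(D) = √(D - 7) = √(-7 + D))
B = -41070 - 111*I*√3 (B = -111*(√(-7 + 4) + 370) = -111*(√(-3) + 370) = -111*(I*√3 + 370) = -111*(370 + I*√3) = -41070 - 111*I*√3 ≈ -41070.0 - 192.26*I)
1/(√(l(-443) + 291055) + B) = 1/(√((-443)² + 291055) + (-41070 - 111*I*√3)) = 1/(√(196249 + 291055) + (-41070 - 111*I*√3)) = 1/(√487304 + (-41070 - 111*I*√3)) = 1/(2*√121826 + (-41070 - 111*I*√3)) = 1/(-41070 + 2*√121826 - 111*I*√3)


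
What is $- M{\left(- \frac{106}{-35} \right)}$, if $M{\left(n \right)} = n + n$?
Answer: $- \frac{212}{35} \approx -6.0571$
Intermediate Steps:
$M{\left(n \right)} = 2 n$
$- M{\left(- \frac{106}{-35} \right)} = - 2 \left(- \frac{106}{-35}\right) = - 2 \left(\left(-106\right) \left(- \frac{1}{35}\right)\right) = - \frac{2 \cdot 106}{35} = \left(-1\right) \frac{212}{35} = - \frac{212}{35}$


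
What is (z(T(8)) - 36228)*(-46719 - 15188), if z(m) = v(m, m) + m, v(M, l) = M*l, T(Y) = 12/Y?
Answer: 8970138579/4 ≈ 2.2425e+9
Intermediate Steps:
z(m) = m + m² (z(m) = m*m + m = m² + m = m + m²)
(z(T(8)) - 36228)*(-46719 - 15188) = ((12/8)*(1 + 12/8) - 36228)*(-46719 - 15188) = ((12*(⅛))*(1 + 12*(⅛)) - 36228)*(-61907) = (3*(1 + 3/2)/2 - 36228)*(-61907) = ((3/2)*(5/2) - 36228)*(-61907) = (15/4 - 36228)*(-61907) = -144897/4*(-61907) = 8970138579/4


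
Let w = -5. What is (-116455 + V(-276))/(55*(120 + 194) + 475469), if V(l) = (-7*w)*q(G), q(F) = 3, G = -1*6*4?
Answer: -8950/37903 ≈ -0.23613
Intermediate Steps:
G = -24 (G = -6*4 = -24)
V(l) = 105 (V(l) = -7*(-5)*3 = 35*3 = 105)
(-116455 + V(-276))/(55*(120 + 194) + 475469) = (-116455 + 105)/(55*(120 + 194) + 475469) = -116350/(55*314 + 475469) = -116350/(17270 + 475469) = -116350/492739 = -116350*1/492739 = -8950/37903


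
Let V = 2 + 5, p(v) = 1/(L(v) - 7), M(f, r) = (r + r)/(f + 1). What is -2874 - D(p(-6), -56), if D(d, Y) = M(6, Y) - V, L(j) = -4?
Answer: -2851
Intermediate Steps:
M(f, r) = 2*r/(1 + f) (M(f, r) = (2*r)/(1 + f) = 2*r/(1 + f))
p(v) = -1/11 (p(v) = 1/(-4 - 7) = 1/(-11) = -1/11)
V = 7
D(d, Y) = -7 + 2*Y/7 (D(d, Y) = 2*Y/(1 + 6) - 1*7 = 2*Y/7 - 7 = -7 + 2*Y/7)
-2874 - D(p(-6), -56) = -2874 - (-7 + (2/7)*(-56)) = -2874 - (-7 - 16) = -2874 - 1*(-23) = -2874 + 23 = -2851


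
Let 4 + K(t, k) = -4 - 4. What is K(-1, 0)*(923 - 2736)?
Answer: 21756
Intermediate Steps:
K(t, k) = -12 (K(t, k) = -4 + (-4 - 4) = -4 - 8 = -12)
K(-1, 0)*(923 - 2736) = -12*(923 - 2736) = -12*(-1813) = 21756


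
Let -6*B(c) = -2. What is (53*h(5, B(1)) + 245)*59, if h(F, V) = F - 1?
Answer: 26963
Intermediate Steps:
B(c) = 1/3 (B(c) = -1/6*(-2) = 1/3)
h(F, V) = -1 + F
(53*h(5, B(1)) + 245)*59 = (53*(-1 + 5) + 245)*59 = (53*4 + 245)*59 = (212 + 245)*59 = 457*59 = 26963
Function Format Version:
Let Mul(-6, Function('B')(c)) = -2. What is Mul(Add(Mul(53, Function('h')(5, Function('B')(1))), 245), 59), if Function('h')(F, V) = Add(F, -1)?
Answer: 26963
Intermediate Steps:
Function('B')(c) = Rational(1, 3) (Function('B')(c) = Mul(Rational(-1, 6), -2) = Rational(1, 3))
Function('h')(F, V) = Add(-1, F)
Mul(Add(Mul(53, Function('h')(5, Function('B')(1))), 245), 59) = Mul(Add(Mul(53, Add(-1, 5)), 245), 59) = Mul(Add(Mul(53, 4), 245), 59) = Mul(Add(212, 245), 59) = Mul(457, 59) = 26963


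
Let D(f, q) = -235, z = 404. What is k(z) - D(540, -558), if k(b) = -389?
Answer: -154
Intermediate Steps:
k(z) - D(540, -558) = -389 - 1*(-235) = -389 + 235 = -154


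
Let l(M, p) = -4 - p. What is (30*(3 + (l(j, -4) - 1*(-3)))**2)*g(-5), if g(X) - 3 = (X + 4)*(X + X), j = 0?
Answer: 14040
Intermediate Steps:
g(X) = 3 + 2*X*(4 + X) (g(X) = 3 + (X + 4)*(X + X) = 3 + (4 + X)*(2*X) = 3 + 2*X*(4 + X))
(30*(3 + (l(j, -4) - 1*(-3)))**2)*g(-5) = (30*(3 + ((-4 - 1*(-4)) - 1*(-3)))**2)*(3 + 2*(-5)**2 + 8*(-5)) = (30*(3 + ((-4 + 4) + 3))**2)*(3 + 2*25 - 40) = (30*(3 + (0 + 3))**2)*(3 + 50 - 40) = (30*(3 + 3)**2)*13 = (30*6**2)*13 = (30*36)*13 = 1080*13 = 14040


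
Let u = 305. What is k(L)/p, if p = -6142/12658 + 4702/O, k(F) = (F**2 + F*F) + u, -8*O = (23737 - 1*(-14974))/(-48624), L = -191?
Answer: 17950555599373/11575877708855 ≈ 1.5507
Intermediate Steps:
O = 38711/388992 (O = -(23737 - 1*(-14974))/(8*(-48624)) = -(23737 + 14974)*(-1)/(8*48624) = -38711*(-1)/(8*48624) = -1/8*(-38711/48624) = 38711/388992 ≈ 0.099516)
k(F) = 305 + 2*F**2 (k(F) = (F**2 + F*F) + 305 = (F**2 + F**2) + 305 = 2*F**2 + 305 = 305 + 2*F**2)
p = 11575877708855/245001919 (p = -6142/12658 + 4702/(38711/388992) = -6142*1/12658 + 4702*(388992/38711) = -3071/6329 + 1829040384/38711 = 11575877708855/245001919 ≈ 47248.)
k(L)/p = (305 + 2*(-191)**2)/(11575877708855/245001919) = (305 + 2*36481)*(245001919/11575877708855) = (305 + 72962)*(245001919/11575877708855) = 73267*(245001919/11575877708855) = 17950555599373/11575877708855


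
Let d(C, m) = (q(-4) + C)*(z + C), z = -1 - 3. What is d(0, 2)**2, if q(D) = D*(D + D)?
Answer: 16384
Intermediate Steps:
z = -4
q(D) = 2*D**2 (q(D) = D*(2*D) = 2*D**2)
d(C, m) = (-4 + C)*(32 + C) (d(C, m) = (2*(-4)**2 + C)*(-4 + C) = (2*16 + C)*(-4 + C) = (32 + C)*(-4 + C) = (-4 + C)*(32 + C))
d(0, 2)**2 = (-128 + 0**2 + 28*0)**2 = (-128 + 0 + 0)**2 = (-128)**2 = 16384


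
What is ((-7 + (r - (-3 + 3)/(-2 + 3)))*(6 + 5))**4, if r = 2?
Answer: 9150625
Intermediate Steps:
((-7 + (r - (-3 + 3)/(-2 + 3)))*(6 + 5))**4 = ((-7 + (2 - (-3 + 3)/(-2 + 3)))*(6 + 5))**4 = ((-7 + (2 - 0/1))*11)**4 = ((-7 + (2 - 0))*11)**4 = ((-7 + (2 - 1*0))*11)**4 = ((-7 + (2 + 0))*11)**4 = ((-7 + 2)*11)**4 = (-5*11)**4 = (-55)**4 = 9150625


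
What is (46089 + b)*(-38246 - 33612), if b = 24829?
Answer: -5096025644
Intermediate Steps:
(46089 + b)*(-38246 - 33612) = (46089 + 24829)*(-38246 - 33612) = 70918*(-71858) = -5096025644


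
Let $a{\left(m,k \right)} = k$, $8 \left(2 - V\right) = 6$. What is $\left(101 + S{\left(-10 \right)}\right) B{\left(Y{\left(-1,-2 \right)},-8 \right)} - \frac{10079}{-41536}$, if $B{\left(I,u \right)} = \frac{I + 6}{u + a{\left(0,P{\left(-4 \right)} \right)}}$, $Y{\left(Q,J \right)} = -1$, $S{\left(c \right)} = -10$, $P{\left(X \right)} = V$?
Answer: $- \frac{75323387}{1121472} \approx -67.165$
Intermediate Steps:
$V = \frac{5}{4}$ ($V = 2 - \frac{3}{4} = \frac{5}{4} \approx 1.25$)
$P{\left(X \right)} = \frac{5}{4}$
$B{\left(I,u \right)} = \frac{6 + I}{\frac{5}{4} + u}$ ($B{\left(I,u \right)} = \frac{I + 6}{u + \frac{5}{4}} = \frac{6 + I}{\frac{5}{4} + u}$)
$\left(101 + S{\left(-10 \right)}\right) B{\left(Y{\left(-1,-2 \right)},-8 \right)} - \frac{10079}{-41536} = \left(101 - 10\right) \frac{4 \left(6 - 1\right)}{5 + 4 \left(-8\right)} - \frac{10079}{-41536} = 91 \cdot 4 \frac{1}{5 - 32} \cdot 5 - - \frac{10079}{41536} = 91 \cdot 4 \frac{1}{-27} \cdot 5 + \frac{10079}{41536} = 91 \cdot 4 \left(- \frac{1}{27}\right) 5 + \frac{10079}{41536} = 91 \left(- \frac{20}{27}\right) + \frac{10079}{41536} = - \frac{1820}{27} + \frac{10079}{41536} = - \frac{75323387}{1121472}$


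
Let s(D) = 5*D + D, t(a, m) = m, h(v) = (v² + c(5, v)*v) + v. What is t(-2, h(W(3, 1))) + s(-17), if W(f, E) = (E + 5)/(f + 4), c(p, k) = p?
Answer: -4710/49 ≈ -96.122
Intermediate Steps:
W(f, E) = (5 + E)/(4 + f)
h(v) = v² + 6*v (h(v) = (v² + 5*v) + v = v² + 6*v)
s(D) = 6*D
t(-2, h(W(3, 1))) + s(-17) = ((5 + 1)/(4 + 3))*(6 + (5 + 1)/(4 + 3)) + 6*(-17) = (6/7)*(6 + 6/7) - 102 = ((⅐)*6)*(6 + (⅐)*6) - 102 = 6*(6 + 6/7)/7 - 102 = (6/7)*(48/7) - 102 = 288/49 - 102 = -4710/49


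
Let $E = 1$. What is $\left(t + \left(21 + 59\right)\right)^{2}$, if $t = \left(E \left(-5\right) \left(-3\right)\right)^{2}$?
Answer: $93025$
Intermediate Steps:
$t = 225$ ($t = \left(1 \left(-5\right) \left(-3\right)\right)^{2} = \left(\left(-5\right) \left(-3\right)\right)^{2} = 15^{2} = 225$)
$\left(t + \left(21 + 59\right)\right)^{2} = \left(225 + \left(21 + 59\right)\right)^{2} = \left(225 + 80\right)^{2} = 305^{2} = 93025$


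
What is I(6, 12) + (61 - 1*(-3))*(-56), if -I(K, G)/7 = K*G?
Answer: -4088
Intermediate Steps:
I(K, G) = -7*G*K (I(K, G) = -7*K*G = -7*G*K)
I(6, 12) + (61 - 1*(-3))*(-56) = -7*12*6 + (61 - 1*(-3))*(-56) = -504 + (61 + 3)*(-56) = -504 + 64*(-56) = -504 - 3584 = -4088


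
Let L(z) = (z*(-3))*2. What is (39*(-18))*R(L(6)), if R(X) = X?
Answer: 25272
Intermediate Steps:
L(z) = -6*z (L(z) = -3*z*2 = -6*z)
(39*(-18))*R(L(6)) = (39*(-18))*(-6*6) = -702*(-36) = 25272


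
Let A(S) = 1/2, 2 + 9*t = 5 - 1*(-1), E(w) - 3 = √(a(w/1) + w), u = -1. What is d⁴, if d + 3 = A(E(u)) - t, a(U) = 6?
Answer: 7890481/104976 ≈ 75.165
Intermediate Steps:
E(w) = 3 + √(6 + w)
t = 4/9 (t = -2/9 + (5 - 1*(-1))/9 = -2/9 + (5 + 1)/9 = -2/9 + (⅑)*6 = -2/9 + ⅔ = 4/9 ≈ 0.44444)
A(S) = ½
d = -53/18 (d = -3 + (½ - 1*4/9) = -3 + (½ - 4/9) = -3 + 1/18 = -53/18 ≈ -2.9444)
d⁴ = (-53/18)⁴ = 7890481/104976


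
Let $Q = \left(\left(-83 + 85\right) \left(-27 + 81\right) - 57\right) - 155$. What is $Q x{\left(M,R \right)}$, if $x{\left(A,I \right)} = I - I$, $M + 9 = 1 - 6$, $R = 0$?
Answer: $0$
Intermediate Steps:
$M = -14$ ($M = -9 + \left(1 - 6\right) = -9 - 5 = -14$)
$x{\left(A,I \right)} = 0$
$Q = -104$ ($Q = \left(2 \cdot 54 - 57\right) - 155 = \left(108 - 57\right) - 155 = 51 - 155 = -104$)
$Q x{\left(M,R \right)} = \left(-104\right) 0 = 0$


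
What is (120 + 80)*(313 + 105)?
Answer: 83600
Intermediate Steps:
(120 + 80)*(313 + 105) = 200*418 = 83600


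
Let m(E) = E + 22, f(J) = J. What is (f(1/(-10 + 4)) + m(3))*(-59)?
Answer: -8791/6 ≈ -1465.2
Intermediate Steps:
m(E) = 22 + E
(f(1/(-10 + 4)) + m(3))*(-59) = (1/(-10 + 4) + (22 + 3))*(-59) = (1/(-6) + 25)*(-59) = (-⅙ + 25)*(-59) = (149/6)*(-59) = -8791/6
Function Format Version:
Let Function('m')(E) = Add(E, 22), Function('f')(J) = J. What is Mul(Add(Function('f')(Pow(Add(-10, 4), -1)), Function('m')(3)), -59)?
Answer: Rational(-8791, 6) ≈ -1465.2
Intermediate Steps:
Function('m')(E) = Add(22, E)
Mul(Add(Function('f')(Pow(Add(-10, 4), -1)), Function('m')(3)), -59) = Mul(Add(Pow(Add(-10, 4), -1), Add(22, 3)), -59) = Mul(Add(Pow(-6, -1), 25), -59) = Mul(Add(Rational(-1, 6), 25), -59) = Mul(Rational(149, 6), -59) = Rational(-8791, 6)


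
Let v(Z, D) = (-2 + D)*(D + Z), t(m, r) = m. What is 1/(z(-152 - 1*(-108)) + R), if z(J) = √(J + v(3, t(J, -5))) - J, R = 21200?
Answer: 10622/225652847 - √1842/451305694 ≈ 4.6977e-5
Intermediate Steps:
z(J) = √(-6 + J² + 2*J) - J (z(J) = √(J + (J² - 2*J - 2*3 + J*3)) - J = √(J + (J² - 2*J - 6 + 3*J)) - J = √(J + (-6 + J + J²)) - J = √(-6 + J² + 2*J) - J)
1/(z(-152 - 1*(-108)) + R) = 1/((√(-6 + (-152 - 1*(-108))² + 2*(-152 - 1*(-108))) - (-152 - 1*(-108))) + 21200) = 1/((√(-6 + (-152 + 108)² + 2*(-152 + 108)) - (-152 + 108)) + 21200) = 1/((√(-6 + (-44)² + 2*(-44)) - 1*(-44)) + 21200) = 1/((√(-6 + 1936 - 88) + 44) + 21200) = 1/((√1842 + 44) + 21200) = 1/((44 + √1842) + 21200) = 1/(21244 + √1842)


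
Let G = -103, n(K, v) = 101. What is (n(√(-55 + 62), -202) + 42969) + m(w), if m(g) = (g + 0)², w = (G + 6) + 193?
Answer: 52286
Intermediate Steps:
w = 96 (w = (-103 + 6) + 193 = -97 + 193 = 96)
m(g) = g²
(n(√(-55 + 62), -202) + 42969) + m(w) = (101 + 42969) + 96² = 43070 + 9216 = 52286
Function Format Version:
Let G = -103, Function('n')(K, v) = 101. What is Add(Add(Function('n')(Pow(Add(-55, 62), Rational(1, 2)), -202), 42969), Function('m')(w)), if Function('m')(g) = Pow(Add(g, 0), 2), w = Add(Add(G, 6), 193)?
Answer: 52286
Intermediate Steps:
w = 96 (w = Add(Add(-103, 6), 193) = Add(-97, 193) = 96)
Function('m')(g) = Pow(g, 2)
Add(Add(Function('n')(Pow(Add(-55, 62), Rational(1, 2)), -202), 42969), Function('m')(w)) = Add(Add(101, 42969), Pow(96, 2)) = Add(43070, 9216) = 52286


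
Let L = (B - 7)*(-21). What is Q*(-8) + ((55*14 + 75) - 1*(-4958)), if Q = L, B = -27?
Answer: 91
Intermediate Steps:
L = 714 (L = (-27 - 7)*(-21) = -34*(-21) = 714)
Q = 714
Q*(-8) + ((55*14 + 75) - 1*(-4958)) = 714*(-8) + ((55*14 + 75) - 1*(-4958)) = -5712 + ((770 + 75) + 4958) = -5712 + (845 + 4958) = -5712 + 5803 = 91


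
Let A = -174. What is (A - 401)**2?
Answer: 330625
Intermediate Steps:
(A - 401)**2 = (-174 - 401)**2 = (-575)**2 = 330625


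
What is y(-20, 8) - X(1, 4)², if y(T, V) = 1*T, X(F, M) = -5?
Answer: -45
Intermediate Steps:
y(T, V) = T
y(-20, 8) - X(1, 4)² = -20 - 1*(-5)² = -20 - 1*25 = -20 - 25 = -45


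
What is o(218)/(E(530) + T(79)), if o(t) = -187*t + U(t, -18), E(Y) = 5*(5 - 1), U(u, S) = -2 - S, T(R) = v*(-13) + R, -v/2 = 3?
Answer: -40750/177 ≈ -230.23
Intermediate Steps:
v = -6 (v = -2*3 = -6)
T(R) = 78 + R (T(R) = -6*(-13) + R = 78 + R)
E(Y) = 20 (E(Y) = 5*4 = 20)
o(t) = 16 - 187*t (o(t) = -187*t + (-2 - 1*(-18)) = -187*t + (-2 + 18) = -187*t + 16 = 16 - 187*t)
o(218)/(E(530) + T(79)) = (16 - 187*218)/(20 + (78 + 79)) = (16 - 40766)/(20 + 157) = -40750/177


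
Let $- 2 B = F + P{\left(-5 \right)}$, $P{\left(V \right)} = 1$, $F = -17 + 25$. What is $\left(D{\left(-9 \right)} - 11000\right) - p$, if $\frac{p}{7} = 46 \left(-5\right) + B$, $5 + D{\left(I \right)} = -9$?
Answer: $- \frac{18745}{2} \approx -9372.5$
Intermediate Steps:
$F = 8$
$D{\left(I \right)} = -14$ ($D{\left(I \right)} = -5 - 9 = -14$)
$B = - \frac{9}{2}$ ($B = - \frac{8 + 1}{2} = \left(- \frac{1}{2}\right) 9 = - \frac{9}{2} \approx -4.5$)
$p = - \frac{3283}{2}$ ($p = 7 \left(46 \left(-5\right) - \frac{9}{2}\right) = 7 \left(-230 - \frac{9}{2}\right) = 7 \left(- \frac{469}{2}\right) = - \frac{3283}{2} \approx -1641.5$)
$\left(D{\left(-9 \right)} - 11000\right) - p = \left(-14 - 11000\right) - - \frac{3283}{2} = \left(-14 - 11000\right) + \frac{3283}{2} = -11014 + \frac{3283}{2} = - \frac{18745}{2}$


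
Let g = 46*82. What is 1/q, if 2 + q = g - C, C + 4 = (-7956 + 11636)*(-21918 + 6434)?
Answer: 1/56984894 ≈ 1.7549e-8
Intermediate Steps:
g = 3772
C = -56981124 (C = -4 + (-7956 + 11636)*(-21918 + 6434) = -4 + 3680*(-15484) = -4 - 56981120 = -56981124)
q = 56984894 (q = -2 + (3772 - 1*(-56981124)) = -2 + (3772 + 56981124) = -2 + 56984896 = 56984894)
1/q = 1/56984894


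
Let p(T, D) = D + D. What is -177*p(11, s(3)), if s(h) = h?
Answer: -1062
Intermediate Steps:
p(T, D) = 2*D
-177*p(11, s(3)) = -354*3 = -177*6 = -1062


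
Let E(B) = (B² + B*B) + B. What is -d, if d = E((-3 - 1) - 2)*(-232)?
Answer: 15312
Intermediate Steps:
E(B) = B + 2*B² (E(B) = (B² + B²) + B = 2*B² + B = B + 2*B²)
d = -15312 (d = (((-3 - 1) - 2)*(1 + 2*((-3 - 1) - 2)))*(-232) = ((-4 - 2)*(1 + 2*(-4 - 2)))*(-232) = -6*(1 + 2*(-6))*(-232) = -6*(1 - 12)*(-232) = -6*(-11)*(-232) = 66*(-232) = -15312)
-d = -1*(-15312) = 15312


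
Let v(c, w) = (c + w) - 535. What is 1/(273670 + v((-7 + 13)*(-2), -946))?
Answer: 1/272177 ≈ 3.6741e-6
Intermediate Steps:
v(c, w) = -535 + c + w
1/(273670 + v((-7 + 13)*(-2), -946)) = 1/(273670 + (-535 + (-7 + 13)*(-2) - 946)) = 1/(273670 + (-535 + 6*(-2) - 946)) = 1/(273670 + (-535 - 12 - 946)) = 1/(273670 - 1493) = 1/272177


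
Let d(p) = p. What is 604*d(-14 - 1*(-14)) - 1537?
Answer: -1537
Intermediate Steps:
604*d(-14 - 1*(-14)) - 1537 = 604*(-14 - 1*(-14)) - 1537 = 604*(-14 + 14) - 1537 = 604*0 - 1537 = 0 - 1537 = -1537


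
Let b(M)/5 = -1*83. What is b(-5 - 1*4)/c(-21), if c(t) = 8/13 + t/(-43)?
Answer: -231985/617 ≈ -375.99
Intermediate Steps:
b(M) = -415 (b(M) = 5*(-1*83) = 5*(-83) = -415)
c(t) = 8/13 - t/43 (c(t) = 8*(1/13) + t*(-1/43) = 8/13 - t/43)
b(-5 - 1*4)/c(-21) = -415/(8/13 - 1/43*(-21)) = -415/(8/13 + 21/43) = -415/617/559 = -415*559/617 = -231985/617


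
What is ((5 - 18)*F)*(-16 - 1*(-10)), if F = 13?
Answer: 1014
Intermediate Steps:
((5 - 18)*F)*(-16 - 1*(-10)) = ((5 - 18)*13)*(-16 - 1*(-10)) = (-13*13)*(-16 + 10) = -169*(-6) = 1014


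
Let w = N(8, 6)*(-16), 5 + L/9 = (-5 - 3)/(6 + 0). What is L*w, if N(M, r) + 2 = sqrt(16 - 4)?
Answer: -1824 + 1824*sqrt(3) ≈ 1335.3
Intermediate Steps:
L = -57 (L = -45 + 9*((-5 - 3)/(6 + 0)) = -45 + 9*(-8/6) = -45 + 9*(-8*1/6) = -45 + 9*(-4/3) = -45 - 12 = -57)
N(M, r) = -2 + 2*sqrt(3) (N(M, r) = -2 + sqrt(16 - 4) = -2 + sqrt(12) = -2 + 2*sqrt(3))
w = 32 - 32*sqrt(3) (w = (-2 + 2*sqrt(3))*(-16) = 32 - 32*sqrt(3) ≈ -23.426)
L*w = -57*(32 - 32*sqrt(3)) = -1824 + 1824*sqrt(3)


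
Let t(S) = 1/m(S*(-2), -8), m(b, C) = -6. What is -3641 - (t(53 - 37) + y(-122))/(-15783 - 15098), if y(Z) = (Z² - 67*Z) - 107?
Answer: -674488621/185286 ≈ -3640.3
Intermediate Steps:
y(Z) = -107 + Z² - 67*Z
t(S) = -⅙ (t(S) = 1/(-6) = -⅙)
-3641 - (t(53 - 37) + y(-122))/(-15783 - 15098) = -3641 - (-⅙ + (-107 + (-122)² - 67*(-122)))/(-15783 - 15098) = -3641 - (-⅙ + (-107 + 14884 + 8174))/(-30881) = -3641 - (-⅙ + 22951)*(-1)/30881 = -3641 - 137705*(-1)/(6*30881) = -3641 - 1*(-137705/185286) = -3641 + 137705/185286 = -674488621/185286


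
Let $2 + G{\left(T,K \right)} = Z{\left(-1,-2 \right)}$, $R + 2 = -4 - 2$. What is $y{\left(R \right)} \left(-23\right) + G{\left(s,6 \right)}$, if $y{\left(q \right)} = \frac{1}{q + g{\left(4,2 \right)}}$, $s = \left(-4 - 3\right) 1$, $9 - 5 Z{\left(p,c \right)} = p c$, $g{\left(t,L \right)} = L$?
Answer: $\frac{97}{30} \approx 3.2333$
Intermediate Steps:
$R = -8$ ($R = -2 - 6 = -8$)
$Z{\left(p,c \right)} = \frac{9}{5} - \frac{c p}{5}$ ($Z{\left(p,c \right)} = \frac{9}{5} - \frac{p c}{5} = \frac{9}{5} - \frac{c p}{5}$)
$s = -7$ ($s = \left(-7\right) 1 = -7$)
$G{\left(T,K \right)} = - \frac{3}{5}$ ($G{\left(T,K \right)} = -2 + \left(\frac{9}{5} - \left(- \frac{2}{5}\right) \left(-1\right)\right) = -2 + \left(\frac{9}{5} - \frac{2}{5}\right) = -2 + \frac{7}{5} = - \frac{3}{5}$)
$y{\left(q \right)} = \frac{1}{2 + q}$ ($y{\left(q \right)} = \frac{1}{q + 2} = \frac{1}{2 + q}$)
$y{\left(R \right)} \left(-23\right) + G{\left(s,6 \right)} = \frac{1}{2 - 8} \left(-23\right) - \frac{3}{5} = \frac{1}{-6} \left(-23\right) - \frac{3}{5} = \left(- \frac{1}{6}\right) \left(-23\right) - \frac{3}{5} = \frac{23}{6} - \frac{3}{5} = \frac{97}{30}$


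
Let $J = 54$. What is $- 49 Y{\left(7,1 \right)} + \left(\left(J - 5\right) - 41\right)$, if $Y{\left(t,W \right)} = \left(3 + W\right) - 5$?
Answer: $57$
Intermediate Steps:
$Y{\left(t,W \right)} = -2 + W$
$- 49 Y{\left(7,1 \right)} + \left(\left(J - 5\right) - 41\right) = - 49 \left(-2 + 1\right) + \left(\left(54 - 5\right) - 41\right) = \left(-49\right) \left(-1\right) + \left(49 - 41\right) = 49 + 8 = 57$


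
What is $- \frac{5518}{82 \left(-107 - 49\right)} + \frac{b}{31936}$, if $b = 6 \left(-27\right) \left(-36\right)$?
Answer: $\frac{3919153}{6383208} \approx 0.61398$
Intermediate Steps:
$b = 5832$ ($b = \left(-162\right) \left(-36\right) = 5832$)
$- \frac{5518}{82 \left(-107 - 49\right)} + \frac{b}{31936} = - \frac{5518}{82 \left(-107 - 49\right)} + \frac{5832}{31936} = - \frac{5518}{82 \left(-156\right)} + 5832 \cdot \frac{1}{31936} = - \frac{5518}{-12792} + \frac{729}{3992} = \left(-5518\right) \left(- \frac{1}{12792}\right) + \frac{729}{3992} = \frac{2759}{6396} + \frac{729}{3992} = \frac{3919153}{6383208}$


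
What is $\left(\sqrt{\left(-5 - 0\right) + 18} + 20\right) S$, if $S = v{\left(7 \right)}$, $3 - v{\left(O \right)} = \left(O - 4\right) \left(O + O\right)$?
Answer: $-780 - 39 \sqrt{13} \approx -920.62$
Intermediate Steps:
$v{\left(O \right)} = 3 - 2 O \left(-4 + O\right)$ ($v{\left(O \right)} = 3 - \left(O - 4\right) \left(O + O\right) = 3 - \left(-4 + O\right) 2 O = 3 - 2 O \left(-4 + O\right)$)
$S = -39$ ($S = 3 - 2 \cdot 7^{2} + 8 \cdot 7 = 3 - 98 + 56 = -39$)
$\left(\sqrt{\left(-5 - 0\right) + 18} + 20\right) S = \left(\sqrt{\left(-5 - 0\right) + 18} + 20\right) \left(-39\right) = \left(\sqrt{\left(-5 + 0\right) + 18} + 20\right) \left(-39\right) = \left(\sqrt{-5 + 18} + 20\right) \left(-39\right) = \left(\sqrt{13} + 20\right) \left(-39\right) = \left(20 + \sqrt{13}\right) \left(-39\right) = -780 - 39 \sqrt{13}$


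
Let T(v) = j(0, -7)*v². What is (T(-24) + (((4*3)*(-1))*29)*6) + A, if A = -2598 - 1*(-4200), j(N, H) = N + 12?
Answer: 6426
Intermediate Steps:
j(N, H) = 12 + N
A = 1602 (A = -2598 + 4200 = 1602)
T(v) = 12*v² (T(v) = (12 + 0)*v² = 12*v²)
(T(-24) + (((4*3)*(-1))*29)*6) + A = (12*(-24)² + (((4*3)*(-1))*29)*6) + 1602 = (12*576 + ((12*(-1))*29)*6) + 1602 = (6912 - 12*29*6) + 1602 = (6912 - 348*6) + 1602 = (6912 - 2088) + 1602 = 4824 + 1602 = 6426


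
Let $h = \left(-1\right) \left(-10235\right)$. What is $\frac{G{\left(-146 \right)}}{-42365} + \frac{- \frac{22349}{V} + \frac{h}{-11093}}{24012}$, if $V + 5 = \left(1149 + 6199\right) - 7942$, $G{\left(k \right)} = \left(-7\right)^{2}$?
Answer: $\frac{67366963524}{187762509040685} \approx 0.00035879$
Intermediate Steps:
$h = 10235$
$G{\left(k \right)} = 49$
$V = -599$ ($V = -5 + \left(\left(1149 + 6199\right) - 7942\right) = -5 + \left(7348 - 7942\right) = -5 - 594 = -599$)
$\frac{G{\left(-146 \right)}}{-42365} + \frac{- \frac{22349}{V} + \frac{h}{-11093}}{24012} = \frac{49}{-42365} + \frac{- \frac{22349}{-599} + \frac{10235}{-11093}}{24012} = 49 \left(- \frac{1}{42365}\right) + \left(\left(-22349\right) \left(- \frac{1}{599}\right) + 10235 \left(- \frac{1}{11093}\right)\right) \frac{1}{24012} = - \frac{49}{42365} + \left(\frac{22349}{599} - \frac{10235}{11093}\right) \frac{1}{24012} = - \frac{49}{42365} + \frac{241786692}{6644707} \cdot \frac{1}{24012} = - \frac{49}{42365} + \frac{6716297}{4432019569} = \frac{67366963524}{187762509040685}$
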